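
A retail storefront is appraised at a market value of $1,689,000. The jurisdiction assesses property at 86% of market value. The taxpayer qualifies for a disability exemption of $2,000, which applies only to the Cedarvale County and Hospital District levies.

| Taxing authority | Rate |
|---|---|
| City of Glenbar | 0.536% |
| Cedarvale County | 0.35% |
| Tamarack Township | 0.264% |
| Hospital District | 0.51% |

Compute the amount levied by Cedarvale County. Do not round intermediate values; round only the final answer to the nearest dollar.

Assessed value = $1,689,000 × 0.86 = $1,452,540
Cedarvale County taxable value = $1,452,540 − $2,000 = $1,450,540
Cedarvale County levy = $1,450,540 × 0.0035 = $5,076.89

$5,077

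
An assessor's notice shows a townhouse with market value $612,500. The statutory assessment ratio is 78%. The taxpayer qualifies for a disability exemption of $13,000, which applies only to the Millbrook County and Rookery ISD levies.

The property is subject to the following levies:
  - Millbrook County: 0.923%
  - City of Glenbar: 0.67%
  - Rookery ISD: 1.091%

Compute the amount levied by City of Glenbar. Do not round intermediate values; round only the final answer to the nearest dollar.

Assessed value = $612,500 × 0.78 = $477,750
City of Glenbar taxable value = $477,750 (exemption does not apply)
City of Glenbar levy = $477,750 × 0.0067 = $3,200.925

$3,201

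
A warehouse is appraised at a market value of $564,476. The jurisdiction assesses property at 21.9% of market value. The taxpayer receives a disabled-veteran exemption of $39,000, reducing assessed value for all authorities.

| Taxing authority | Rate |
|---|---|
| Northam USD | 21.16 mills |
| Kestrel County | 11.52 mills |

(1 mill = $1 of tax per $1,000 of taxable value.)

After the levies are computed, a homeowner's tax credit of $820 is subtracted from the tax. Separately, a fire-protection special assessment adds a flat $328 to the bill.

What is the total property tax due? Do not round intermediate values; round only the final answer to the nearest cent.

Assessed value = $564,476 × 0.219 = $123,620.244
Taxable value = $123,620.244 − $39,000 = $84,620.244
Northam USD: $84,620.244 × 0.02116 = $1,790.56436304
Kestrel County: $84,620.244 × 0.01152 = $974.82521088
Levies subtotal = $2,765.38957392
After credit = $2,765.38957392 − $820 = $1,945.38957392
Total = $1,945.38957392 + $328 = $2,273.38957392

$2,273.39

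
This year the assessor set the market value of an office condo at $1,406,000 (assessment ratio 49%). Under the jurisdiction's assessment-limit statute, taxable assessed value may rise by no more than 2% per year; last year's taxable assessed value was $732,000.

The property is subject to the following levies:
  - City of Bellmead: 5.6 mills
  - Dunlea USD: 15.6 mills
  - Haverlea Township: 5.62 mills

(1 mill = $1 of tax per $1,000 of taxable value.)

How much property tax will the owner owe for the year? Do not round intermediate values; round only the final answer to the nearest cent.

$18,477.37

Uncapped assessed value = $1,406,000 × 0.49 = $688,940
Cap limit = $732,000 × 1.02 = $746,640
Taxable assessed value = min($688,940, $746,640) = $688,940 (cap does not bind)
City of Bellmead: $688,940 × 0.0056 = $3,858.064
Dunlea USD: $688,940 × 0.0156 = $10,747.464
Haverlea Township: $688,940 × 0.00562 = $3,871.8428
Total = $18,477.3708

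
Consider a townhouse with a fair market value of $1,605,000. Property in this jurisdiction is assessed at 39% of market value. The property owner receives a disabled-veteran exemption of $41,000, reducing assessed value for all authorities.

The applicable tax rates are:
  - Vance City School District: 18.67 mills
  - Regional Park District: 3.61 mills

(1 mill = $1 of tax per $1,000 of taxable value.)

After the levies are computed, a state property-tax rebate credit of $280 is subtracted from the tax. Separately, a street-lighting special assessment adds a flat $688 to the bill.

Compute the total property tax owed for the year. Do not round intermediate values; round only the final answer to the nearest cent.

Assessed value = $1,605,000 × 0.39 = $625,950
Taxable value = $625,950 − $41,000 = $584,950
Vance City School District: $584,950 × 0.01867 = $10,921.0165
Regional Park District: $584,950 × 0.00361 = $2,111.6695
Levies subtotal = $13,032.686
After credit = $13,032.686 − $280 = $12,752.686
Total = $12,752.686 + $688 = $13,440.686

$13,440.69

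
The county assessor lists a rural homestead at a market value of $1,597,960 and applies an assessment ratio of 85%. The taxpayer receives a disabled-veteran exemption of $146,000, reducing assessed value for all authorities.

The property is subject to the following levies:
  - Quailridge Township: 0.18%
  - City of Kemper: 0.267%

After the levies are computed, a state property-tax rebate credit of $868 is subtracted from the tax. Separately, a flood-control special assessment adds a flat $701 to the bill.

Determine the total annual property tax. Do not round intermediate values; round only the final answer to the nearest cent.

Assessed value = $1,597,960 × 0.85 = $1,358,266
Taxable value = $1,358,266 − $146,000 = $1,212,266
Quailridge Township: $1,212,266 × 0.0018 = $2,182.0788
City of Kemper: $1,212,266 × 0.00267 = $3,236.75022
Levies subtotal = $5,418.82902
After credit = $5,418.82902 − $868 = $4,550.82902
Total = $4,550.82902 + $701 = $5,251.82902

$5,251.83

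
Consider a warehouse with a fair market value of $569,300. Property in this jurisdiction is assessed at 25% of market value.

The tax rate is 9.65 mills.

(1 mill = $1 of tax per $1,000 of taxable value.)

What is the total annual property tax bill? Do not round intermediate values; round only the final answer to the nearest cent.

Assessed value = $569,300 × 0.25 = $142,325
Tax = $142,325 × 0.00965 = $1,373.43625

$1,373.44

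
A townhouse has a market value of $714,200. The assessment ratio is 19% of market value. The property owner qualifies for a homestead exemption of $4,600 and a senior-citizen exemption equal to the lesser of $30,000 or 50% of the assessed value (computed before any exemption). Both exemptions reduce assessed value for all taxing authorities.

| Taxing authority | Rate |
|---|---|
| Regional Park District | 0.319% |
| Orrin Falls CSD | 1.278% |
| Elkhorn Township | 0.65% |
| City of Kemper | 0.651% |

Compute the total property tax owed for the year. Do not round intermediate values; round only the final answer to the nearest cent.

Assessed value = $714,200 × 0.19 = $135,698
Senior-citizen exemption = min($30,000, 50% × $135,698) = min($30,000, $67,849) = $30,000 (dollar cap binds)
Taxable value = $135,698 − $4,600 − $30,000 = $101,098
Regional Park District: $101,098 × 0.00319 = $322.50262
Orrin Falls CSD: $101,098 × 0.01278 = $1,292.03244
Elkhorn Township: $101,098 × 0.0065 = $657.137
City of Kemper: $101,098 × 0.00651 = $658.14798
Total = $2,929.82004

$2,929.82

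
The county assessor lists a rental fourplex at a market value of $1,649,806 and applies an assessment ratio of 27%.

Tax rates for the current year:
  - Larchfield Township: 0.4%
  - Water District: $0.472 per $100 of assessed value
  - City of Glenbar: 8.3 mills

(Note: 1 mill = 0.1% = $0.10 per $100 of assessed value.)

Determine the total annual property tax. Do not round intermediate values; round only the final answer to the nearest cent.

$7,581.52

Assessed value = $1,649,806 × 0.27 = $445,447.62
Larchfield Township: $445,447.62 × 0.004 = $1,781.79048
Water District: $445,447.62 × 0.00472 = $2,102.5127664
City of Glenbar: $445,447.62 × 0.0083 = $3,697.215246
Total = $7,581.5184924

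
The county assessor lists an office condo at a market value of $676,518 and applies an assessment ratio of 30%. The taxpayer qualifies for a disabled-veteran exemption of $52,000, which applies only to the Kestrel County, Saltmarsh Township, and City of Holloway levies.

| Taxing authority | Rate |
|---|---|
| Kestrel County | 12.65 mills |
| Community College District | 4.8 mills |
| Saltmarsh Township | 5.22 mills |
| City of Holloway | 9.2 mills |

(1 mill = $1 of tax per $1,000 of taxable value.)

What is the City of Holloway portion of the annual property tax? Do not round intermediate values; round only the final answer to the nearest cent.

Assessed value = $676,518 × 0.3 = $202,955.4
City of Holloway taxable value = $202,955.4 − $52,000 = $150,955.4
City of Holloway levy = $150,955.4 × 0.0092 = $1,388.78968

$1,388.79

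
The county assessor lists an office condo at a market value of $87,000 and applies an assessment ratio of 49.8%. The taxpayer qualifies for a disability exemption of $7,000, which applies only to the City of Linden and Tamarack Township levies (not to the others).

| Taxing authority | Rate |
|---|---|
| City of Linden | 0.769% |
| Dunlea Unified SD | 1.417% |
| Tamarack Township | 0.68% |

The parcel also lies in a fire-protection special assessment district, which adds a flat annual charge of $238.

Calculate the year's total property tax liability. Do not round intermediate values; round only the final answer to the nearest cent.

Assessed value = $87,000 × 0.498 = $43,326
City of Linden: ($43,326 − $7,000) × 0.00769 = $36,326 × 0.00769 = $279.34694
Dunlea Unified SD: $43,326 × 0.01417 = $613.92942
Tamarack Township: ($43,326 − $7,000) × 0.0068 = $36,326 × 0.0068 = $247.0168
Levies subtotal = $1,140.29316
Total = $1,140.29316 + $238 = $1,378.29316

$1,378.29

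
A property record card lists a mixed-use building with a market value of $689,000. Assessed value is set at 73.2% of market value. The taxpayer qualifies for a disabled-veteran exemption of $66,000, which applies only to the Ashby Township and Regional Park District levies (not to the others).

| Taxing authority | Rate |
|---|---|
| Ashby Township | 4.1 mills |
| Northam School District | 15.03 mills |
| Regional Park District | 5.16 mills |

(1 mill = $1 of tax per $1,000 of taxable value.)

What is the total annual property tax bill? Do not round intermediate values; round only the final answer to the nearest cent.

$11,639.45

Assessed value = $689,000 × 0.732 = $504,348
Ashby Township: ($504,348 − $66,000) × 0.0041 = $438,348 × 0.0041 = $1,797.2268
Northam School District: $504,348 × 0.01503 = $7,580.35044
Regional Park District: ($504,348 − $66,000) × 0.00516 = $438,348 × 0.00516 = $2,261.87568
Total = $11,639.45292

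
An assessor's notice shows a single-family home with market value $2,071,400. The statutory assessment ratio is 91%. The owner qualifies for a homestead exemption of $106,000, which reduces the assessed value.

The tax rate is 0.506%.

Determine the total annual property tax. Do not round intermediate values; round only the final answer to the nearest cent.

Assessed value = $2,071,400 × 0.91 = $1,884,974
Taxable value = $1,884,974 − $106,000 = $1,778,974
Tax = $1,778,974 × 0.00506 = $9,001.60844

$9,001.61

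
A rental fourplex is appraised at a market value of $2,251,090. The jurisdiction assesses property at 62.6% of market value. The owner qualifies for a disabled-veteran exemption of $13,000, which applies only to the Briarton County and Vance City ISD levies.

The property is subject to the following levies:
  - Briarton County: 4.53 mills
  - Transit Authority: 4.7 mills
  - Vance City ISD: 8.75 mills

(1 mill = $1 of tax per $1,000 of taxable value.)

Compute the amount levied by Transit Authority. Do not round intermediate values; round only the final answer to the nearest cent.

Assessed value = $2,251,090 × 0.626 = $1,409,182.34
Transit Authority taxable value = $1,409,182.34 (exemption does not apply)
Transit Authority levy = $1,409,182.34 × 0.0047 = $6,623.156998

$6,623.16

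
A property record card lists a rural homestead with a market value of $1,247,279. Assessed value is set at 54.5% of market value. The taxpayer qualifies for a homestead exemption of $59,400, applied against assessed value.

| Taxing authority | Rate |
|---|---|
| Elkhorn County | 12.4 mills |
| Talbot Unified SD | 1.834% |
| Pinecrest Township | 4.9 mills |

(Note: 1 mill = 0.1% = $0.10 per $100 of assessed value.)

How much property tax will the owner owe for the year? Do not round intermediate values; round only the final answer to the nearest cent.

Assessed value = $1,247,279 × 0.545 = $679,767.055
Taxable value = $679,767.055 − $59,400 = $620,367.055
Elkhorn County: $620,367.055 × 0.0124 = $7,692.551482
Talbot Unified SD: $620,367.055 × 0.01834 = $11,377.5317887
Pinecrest Township: $620,367.055 × 0.0049 = $3,039.7985695
Total = $22,109.8818402

$22,109.88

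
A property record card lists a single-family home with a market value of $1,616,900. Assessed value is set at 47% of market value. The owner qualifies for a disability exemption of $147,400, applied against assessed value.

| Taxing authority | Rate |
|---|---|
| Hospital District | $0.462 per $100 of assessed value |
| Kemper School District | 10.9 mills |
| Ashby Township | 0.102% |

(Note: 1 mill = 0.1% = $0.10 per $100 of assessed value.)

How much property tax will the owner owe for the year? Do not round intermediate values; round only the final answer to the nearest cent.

$10,131.46

Assessed value = $1,616,900 × 0.47 = $759,943
Taxable value = $759,943 − $147,400 = $612,543
Hospital District: $612,543 × 0.00462 = $2,829.94866
Kemper School District: $612,543 × 0.0109 = $6,676.7187
Ashby Township: $612,543 × 0.00102 = $624.79386
Total = $10,131.46122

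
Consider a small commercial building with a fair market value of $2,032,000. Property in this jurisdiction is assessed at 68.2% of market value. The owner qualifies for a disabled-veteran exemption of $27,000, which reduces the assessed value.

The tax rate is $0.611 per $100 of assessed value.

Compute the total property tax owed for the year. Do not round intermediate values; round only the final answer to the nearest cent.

Assessed value = $2,032,000 × 0.682 = $1,385,824
Taxable value = $1,385,824 − $27,000 = $1,358,824
Tax = $1,358,824 × 0.00611 = $8,302.41464

$8,302.41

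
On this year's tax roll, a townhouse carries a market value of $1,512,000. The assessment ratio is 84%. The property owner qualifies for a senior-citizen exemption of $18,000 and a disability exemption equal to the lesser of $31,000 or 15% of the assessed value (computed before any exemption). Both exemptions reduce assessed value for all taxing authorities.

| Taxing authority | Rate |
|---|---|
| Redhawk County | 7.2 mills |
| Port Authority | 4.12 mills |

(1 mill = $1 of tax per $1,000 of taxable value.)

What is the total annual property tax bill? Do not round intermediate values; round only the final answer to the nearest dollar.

Assessed value = $1,512,000 × 0.84 = $1,270,080
Disability exemption = min($31,000, 15% × $1,270,080) = min($31,000, $190,512) = $31,000 (dollar cap binds)
Taxable value = $1,270,080 − $18,000 − $31,000 = $1,221,080
Redhawk County: $1,221,080 × 0.0072 = $8,791.776
Port Authority: $1,221,080 × 0.00412 = $5,030.8496
Total = $13,822.6256

$13,823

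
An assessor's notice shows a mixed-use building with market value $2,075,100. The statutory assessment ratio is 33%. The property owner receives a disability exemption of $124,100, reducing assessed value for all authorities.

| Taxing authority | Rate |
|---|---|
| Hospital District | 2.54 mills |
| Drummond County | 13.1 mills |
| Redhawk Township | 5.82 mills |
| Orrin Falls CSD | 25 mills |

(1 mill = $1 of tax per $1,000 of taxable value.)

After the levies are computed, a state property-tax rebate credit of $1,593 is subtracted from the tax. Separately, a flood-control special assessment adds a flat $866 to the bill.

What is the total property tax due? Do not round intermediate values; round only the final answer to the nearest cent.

Assessed value = $2,075,100 × 0.33 = $684,783
Taxable value = $684,783 − $124,100 = $560,683
Hospital District: $560,683 × 0.00254 = $1,424.13482
Drummond County: $560,683 × 0.0131 = $7,344.9473
Redhawk Township: $560,683 × 0.00582 = $3,263.17506
Orrin Falls CSD: $560,683 × 0.025 = $14,017.075
Levies subtotal = $26,049.33218
After credit = $26,049.33218 − $1,593 = $24,456.33218
Total = $24,456.33218 + $866 = $25,322.33218

$25,322.33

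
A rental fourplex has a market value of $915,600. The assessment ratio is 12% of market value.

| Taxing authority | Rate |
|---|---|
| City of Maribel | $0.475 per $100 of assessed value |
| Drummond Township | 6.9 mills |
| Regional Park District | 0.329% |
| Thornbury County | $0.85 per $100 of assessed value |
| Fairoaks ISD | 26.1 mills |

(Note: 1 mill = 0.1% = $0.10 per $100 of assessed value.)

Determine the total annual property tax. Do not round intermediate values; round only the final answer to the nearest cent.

Assessed value = $915,600 × 0.12 = $109,872
City of Maribel: $109,872 × 0.00475 = $521.892
Drummond Township: $109,872 × 0.0069 = $758.1168
Regional Park District: $109,872 × 0.00329 = $361.47888
Thornbury County: $109,872 × 0.0085 = $933.912
Fairoaks ISD: $109,872 × 0.0261 = $2,867.6592
Total = $5,443.05888

$5,443.06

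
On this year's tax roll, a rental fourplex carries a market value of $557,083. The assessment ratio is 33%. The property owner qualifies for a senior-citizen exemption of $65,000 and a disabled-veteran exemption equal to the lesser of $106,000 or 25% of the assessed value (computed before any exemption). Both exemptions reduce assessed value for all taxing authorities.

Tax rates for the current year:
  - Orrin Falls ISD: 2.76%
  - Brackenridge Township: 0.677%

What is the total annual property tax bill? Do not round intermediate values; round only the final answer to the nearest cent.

$2,504.82

Assessed value = $557,083 × 0.33 = $183,837.39
Disabled-veteran exemption = min($106,000, 25% × $183,837.39) = min($106,000, $45,959.3475) = $45,959.3475 (percentage binds)
Taxable value = $183,837.39 − $65,000 − $45,959.3475 = $72,878.0425
Orrin Falls ISD: $72,878.0425 × 0.0276 = $2,011.433973
Brackenridge Township: $72,878.0425 × 0.00677 = $493.384347725
Total = $2,504.818320725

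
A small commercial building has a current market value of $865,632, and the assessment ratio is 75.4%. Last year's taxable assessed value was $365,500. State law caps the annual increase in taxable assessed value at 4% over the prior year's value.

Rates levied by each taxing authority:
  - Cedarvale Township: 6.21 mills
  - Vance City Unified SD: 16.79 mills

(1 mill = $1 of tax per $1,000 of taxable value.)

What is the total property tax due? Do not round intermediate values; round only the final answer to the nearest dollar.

$8,743

Uncapped assessed value = $865,632 × 0.754 = $652,686.528
Cap limit = $365,500 × 1.04 = $380,120
Taxable assessed value = min($652,686.528, $380,120) = $380,120 (cap binds)
Cedarvale Township: $380,120 × 0.00621 = $2,360.5452
Vance City Unified SD: $380,120 × 0.01679 = $6,382.2148
Total = $8,742.76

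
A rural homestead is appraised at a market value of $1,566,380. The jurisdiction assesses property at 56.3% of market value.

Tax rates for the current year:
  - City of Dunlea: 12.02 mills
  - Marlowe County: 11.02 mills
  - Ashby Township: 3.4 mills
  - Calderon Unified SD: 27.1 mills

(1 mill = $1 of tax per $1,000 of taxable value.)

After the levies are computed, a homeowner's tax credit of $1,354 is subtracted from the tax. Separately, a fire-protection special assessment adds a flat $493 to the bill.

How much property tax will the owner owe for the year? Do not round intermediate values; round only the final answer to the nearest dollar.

$46,354

Assessed value = $1,566,380 × 0.563 = $881,871.94
City of Dunlea: $881,871.94 × 0.01202 = $10,600.1007188
Marlowe County: $881,871.94 × 0.01102 = $9,718.2287788
Ashby Township: $881,871.94 × 0.0034 = $2,998.364596
Calderon Unified SD: $881,871.94 × 0.0271 = $23,898.729574
Levies subtotal = $47,215.4236676
After credit = $47,215.4236676 − $1,354 = $45,861.4236676
Total = $45,861.4236676 + $493 = $46,354.4236676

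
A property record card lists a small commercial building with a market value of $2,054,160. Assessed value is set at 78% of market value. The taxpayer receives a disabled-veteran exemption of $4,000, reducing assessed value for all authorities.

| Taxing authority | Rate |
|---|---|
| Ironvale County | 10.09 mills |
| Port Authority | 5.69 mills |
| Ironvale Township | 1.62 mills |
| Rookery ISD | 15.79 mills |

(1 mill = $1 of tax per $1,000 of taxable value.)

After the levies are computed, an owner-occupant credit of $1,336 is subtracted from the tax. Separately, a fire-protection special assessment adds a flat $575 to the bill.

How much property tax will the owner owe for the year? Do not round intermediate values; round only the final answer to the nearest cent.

Assessed value = $2,054,160 × 0.78 = $1,602,244.8
Taxable value = $1,602,244.8 − $4,000 = $1,598,244.8
Ironvale County: $1,598,244.8 × 0.01009 = $16,126.290032
Port Authority: $1,598,244.8 × 0.00569 = $9,094.012912
Ironvale Township: $1,598,244.8 × 0.00162 = $2,589.156576
Rookery ISD: $1,598,244.8 × 0.01579 = $25,236.285392
Levies subtotal = $53,045.744912
After credit = $53,045.744912 − $1,336 = $51,709.744912
Total = $51,709.744912 + $575 = $52,284.744912

$52,284.74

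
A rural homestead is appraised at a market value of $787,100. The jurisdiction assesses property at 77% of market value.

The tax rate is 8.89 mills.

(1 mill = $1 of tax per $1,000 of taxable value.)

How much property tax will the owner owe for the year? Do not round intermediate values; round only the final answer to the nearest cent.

Assessed value = $787,100 × 0.77 = $606,067
Tax = $606,067 × 0.00889 = $5,387.93563

$5,387.94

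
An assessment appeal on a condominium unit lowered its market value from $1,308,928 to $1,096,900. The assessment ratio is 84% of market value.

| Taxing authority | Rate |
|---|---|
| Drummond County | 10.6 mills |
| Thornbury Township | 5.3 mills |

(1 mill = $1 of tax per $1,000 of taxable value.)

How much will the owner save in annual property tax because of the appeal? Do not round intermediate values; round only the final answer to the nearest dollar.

$2,832

Old assessed value = $1,308,928 × 0.84 = $1,099,499.52
New assessed value = $1,096,900 × 0.84 = $921,396
Combined rate = 0.0106 + 0.0053 = 0.0159
Old tax = $1,099,499.52 × 0.0159 = $17,482.042368
New tax = $921,396 × 0.0159 = $14,650.1964
Reduction = $17,482.042368 − $14,650.1964 = $2,831.845968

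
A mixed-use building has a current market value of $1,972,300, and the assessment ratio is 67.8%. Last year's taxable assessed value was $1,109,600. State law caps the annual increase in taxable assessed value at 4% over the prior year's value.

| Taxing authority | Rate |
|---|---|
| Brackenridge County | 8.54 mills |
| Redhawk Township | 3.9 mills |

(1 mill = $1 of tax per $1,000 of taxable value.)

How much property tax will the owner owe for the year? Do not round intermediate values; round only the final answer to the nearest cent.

$14,355.56

Uncapped assessed value = $1,972,300 × 0.678 = $1,337,219.4
Cap limit = $1,109,600 × 1.04 = $1,153,984
Taxable assessed value = min($1,337,219.4, $1,153,984) = $1,153,984 (cap binds)
Brackenridge County: $1,153,984 × 0.00854 = $9,855.02336
Redhawk Township: $1,153,984 × 0.0039 = $4,500.5376
Total = $14,355.56096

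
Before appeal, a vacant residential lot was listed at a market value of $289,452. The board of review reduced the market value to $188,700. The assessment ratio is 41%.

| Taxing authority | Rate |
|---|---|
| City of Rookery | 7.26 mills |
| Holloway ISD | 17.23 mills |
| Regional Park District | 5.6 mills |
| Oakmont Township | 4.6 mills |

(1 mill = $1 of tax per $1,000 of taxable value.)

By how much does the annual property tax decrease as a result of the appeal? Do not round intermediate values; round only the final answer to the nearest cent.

$1,432.99

Old assessed value = $289,452 × 0.41 = $118,675.32
New assessed value = $188,700 × 0.41 = $77,367
Combined rate = 0.00726 + 0.01723 + 0.0056 + 0.0046 = 0.03469
Old tax = $118,675.32 × 0.03469 = $4,116.8468508
New tax = $77,367 × 0.03469 = $2,683.86123
Reduction = $4,116.8468508 − $2,683.86123 = $1,432.9856208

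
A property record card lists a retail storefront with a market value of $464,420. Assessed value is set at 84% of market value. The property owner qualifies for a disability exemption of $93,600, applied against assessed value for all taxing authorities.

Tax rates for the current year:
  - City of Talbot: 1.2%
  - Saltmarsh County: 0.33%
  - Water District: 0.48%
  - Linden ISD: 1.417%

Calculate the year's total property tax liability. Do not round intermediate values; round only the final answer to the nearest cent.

$10,161.49

Assessed value = $464,420 × 0.84 = $390,112.8
Taxable value = $390,112.8 − $93,600 = $296,512.8
City of Talbot: $296,512.8 × 0.012 = $3,558.1536
Saltmarsh County: $296,512.8 × 0.0033 = $978.49224
Water District: $296,512.8 × 0.0048 = $1,423.26144
Linden ISD: $296,512.8 × 0.01417 = $4,201.586376
Total = $3,558.1536 + $978.49224 + $1,423.26144 + $4,201.586376 = $10,161.493656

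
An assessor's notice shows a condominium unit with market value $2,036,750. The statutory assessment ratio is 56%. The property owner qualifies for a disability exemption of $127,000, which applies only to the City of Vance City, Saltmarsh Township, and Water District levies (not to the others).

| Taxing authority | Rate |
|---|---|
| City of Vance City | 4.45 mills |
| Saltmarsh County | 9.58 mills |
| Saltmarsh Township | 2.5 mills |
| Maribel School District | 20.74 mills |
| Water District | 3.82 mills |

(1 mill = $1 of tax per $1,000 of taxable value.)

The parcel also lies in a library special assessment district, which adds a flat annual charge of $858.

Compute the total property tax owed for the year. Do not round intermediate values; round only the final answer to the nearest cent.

$46,356.64

Assessed value = $2,036,750 × 0.56 = $1,140,580
City of Vance City: ($1,140,580 − $127,000) × 0.00445 = $1,013,580 × 0.00445 = $4,510.431
Saltmarsh County: $1,140,580 × 0.00958 = $10,926.7564
Saltmarsh Township: ($1,140,580 − $127,000) × 0.0025 = $1,013,580 × 0.0025 = $2,533.95
Maribel School District: $1,140,580 × 0.02074 = $23,655.6292
Water District: ($1,140,580 − $127,000) × 0.00382 = $1,013,580 × 0.00382 = $3,871.8756
Levies subtotal = $45,498.6422
Total = $45,498.6422 + $858 = $46,356.6422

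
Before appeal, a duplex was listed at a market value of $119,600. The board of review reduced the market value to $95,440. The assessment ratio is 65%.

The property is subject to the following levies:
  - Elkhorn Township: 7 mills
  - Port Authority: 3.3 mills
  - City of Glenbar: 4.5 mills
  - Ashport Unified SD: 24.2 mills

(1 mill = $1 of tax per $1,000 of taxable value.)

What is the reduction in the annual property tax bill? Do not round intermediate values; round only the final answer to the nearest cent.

Old assessed value = $119,600 × 0.65 = $77,740
New assessed value = $95,440 × 0.65 = $62,036
Combined rate = 0.007 + 0.0033 + 0.0045 + 0.0242 = 0.039
Old tax = $77,740 × 0.039 = $3,031.86
New tax = $62,036 × 0.039 = $2,419.404
Reduction = $3,031.86 − $2,419.404 = $612.456

$612.46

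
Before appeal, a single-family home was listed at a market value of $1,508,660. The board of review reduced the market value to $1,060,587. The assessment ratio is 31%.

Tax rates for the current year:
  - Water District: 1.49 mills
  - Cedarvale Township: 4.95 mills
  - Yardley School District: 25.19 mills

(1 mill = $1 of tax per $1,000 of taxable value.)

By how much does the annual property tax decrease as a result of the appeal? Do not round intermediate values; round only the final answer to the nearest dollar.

Old assessed value = $1,508,660 × 0.31 = $467,684.6
New assessed value = $1,060,587 × 0.31 = $328,781.97
Combined rate = 0.00149 + 0.00495 + 0.02519 = 0.03163
Old tax = $467,684.6 × 0.03163 = $14,792.863898
New tax = $328,781.97 × 0.03163 = $10,399.3737111
Reduction = $14,792.863898 − $10,399.3737111 = $4,393.4901869

$4,393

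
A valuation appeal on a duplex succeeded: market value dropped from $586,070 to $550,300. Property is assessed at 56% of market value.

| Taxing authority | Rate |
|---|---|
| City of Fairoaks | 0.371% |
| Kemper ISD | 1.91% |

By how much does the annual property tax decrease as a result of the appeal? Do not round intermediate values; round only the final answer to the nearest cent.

$456.91

Old assessed value = $586,070 × 0.56 = $328,199.2
New assessed value = $550,300 × 0.56 = $308,168
Combined rate = 0.00371 + 0.0191 = 0.02281
Old tax = $328,199.2 × 0.02281 = $7,486.223752
New tax = $308,168 × 0.02281 = $7,029.31208
Reduction = $7,486.223752 − $7,029.31208 = $456.911672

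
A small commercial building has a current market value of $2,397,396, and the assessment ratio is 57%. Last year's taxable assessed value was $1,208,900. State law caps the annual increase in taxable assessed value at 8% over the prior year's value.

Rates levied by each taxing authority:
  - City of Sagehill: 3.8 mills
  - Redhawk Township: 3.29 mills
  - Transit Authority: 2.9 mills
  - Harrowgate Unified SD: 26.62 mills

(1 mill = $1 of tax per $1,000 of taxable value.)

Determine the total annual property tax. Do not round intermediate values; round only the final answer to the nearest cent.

Uncapped assessed value = $2,397,396 × 0.57 = $1,366,515.72
Cap limit = $1,208,900 × 1.08 = $1,305,612
Taxable assessed value = min($1,366,515.72, $1,305,612) = $1,305,612 (cap binds)
City of Sagehill: $1,305,612 × 0.0038 = $4,961.3256
Redhawk Township: $1,305,612 × 0.00329 = $4,295.46348
Transit Authority: $1,305,612 × 0.0029 = $3,786.2748
Harrowgate Unified SD: $1,305,612 × 0.02662 = $34,755.39144
Total = $47,798.45532

$47,798.46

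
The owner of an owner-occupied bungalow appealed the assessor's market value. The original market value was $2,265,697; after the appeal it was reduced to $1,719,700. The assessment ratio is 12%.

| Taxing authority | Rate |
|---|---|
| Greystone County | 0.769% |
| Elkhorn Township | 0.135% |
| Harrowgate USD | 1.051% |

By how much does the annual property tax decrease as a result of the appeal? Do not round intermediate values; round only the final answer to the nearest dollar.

$1,281

Old assessed value = $2,265,697 × 0.12 = $271,883.64
New assessed value = $1,719,700 × 0.12 = $206,364
Combined rate = 0.00769 + 0.00135 + 0.01051 = 0.01955
Old tax = $271,883.64 × 0.01955 = $5,315.325162
New tax = $206,364 × 0.01955 = $4,034.4162
Reduction = $5,315.325162 − $4,034.4162 = $1,280.908962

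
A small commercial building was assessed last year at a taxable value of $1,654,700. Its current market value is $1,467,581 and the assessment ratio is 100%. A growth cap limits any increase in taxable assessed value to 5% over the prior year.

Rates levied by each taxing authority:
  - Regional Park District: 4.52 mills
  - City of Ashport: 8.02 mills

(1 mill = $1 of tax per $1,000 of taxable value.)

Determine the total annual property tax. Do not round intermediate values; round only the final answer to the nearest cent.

$18,403.47

Uncapped assessed value = $1,467,581 × 1 = $1,467,581
Cap limit = $1,654,700 × 1.05 = $1,737,435
Taxable assessed value = min($1,467,581, $1,737,435) = $1,467,581 (cap does not bind)
Regional Park District: $1,467,581 × 0.00452 = $6,633.46612
City of Ashport: $1,467,581 × 0.00802 = $11,769.99962
Total = $18,403.46574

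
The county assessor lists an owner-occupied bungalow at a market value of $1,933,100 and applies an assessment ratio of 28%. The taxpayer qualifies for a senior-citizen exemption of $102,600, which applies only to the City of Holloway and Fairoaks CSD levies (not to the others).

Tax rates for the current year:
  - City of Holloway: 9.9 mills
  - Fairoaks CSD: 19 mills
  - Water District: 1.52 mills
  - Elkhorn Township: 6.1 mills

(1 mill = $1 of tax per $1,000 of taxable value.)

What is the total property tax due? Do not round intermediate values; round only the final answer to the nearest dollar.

Assessed value = $1,933,100 × 0.28 = $541,268
City of Holloway: ($541,268 − $102,600) × 0.0099 = $438,668 × 0.0099 = $4,342.8132
Fairoaks CSD: ($541,268 − $102,600) × 0.019 = $438,668 × 0.019 = $8,334.692
Water District: $541,268 × 0.00152 = $822.72736
Elkhorn Township: $541,268 × 0.0061 = $3,301.7348
Total = $16,801.96736

$16,802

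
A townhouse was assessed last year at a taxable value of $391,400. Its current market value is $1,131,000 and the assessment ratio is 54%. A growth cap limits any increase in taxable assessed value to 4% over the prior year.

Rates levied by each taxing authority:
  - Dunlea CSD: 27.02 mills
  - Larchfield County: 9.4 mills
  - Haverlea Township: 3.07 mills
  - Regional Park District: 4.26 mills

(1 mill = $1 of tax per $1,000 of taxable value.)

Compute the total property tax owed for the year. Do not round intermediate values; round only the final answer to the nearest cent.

$17,808.70

Uncapped assessed value = $1,131,000 × 0.54 = $610,740
Cap limit = $391,400 × 1.04 = $407,056
Taxable assessed value = min($610,740, $407,056) = $407,056 (cap binds)
Dunlea CSD: $407,056 × 0.02702 = $10,998.65312
Larchfield County: $407,056 × 0.0094 = $3,826.3264
Haverlea Township: $407,056 × 0.00307 = $1,249.66192
Regional Park District: $407,056 × 0.00426 = $1,734.05856
Total = $17,808.7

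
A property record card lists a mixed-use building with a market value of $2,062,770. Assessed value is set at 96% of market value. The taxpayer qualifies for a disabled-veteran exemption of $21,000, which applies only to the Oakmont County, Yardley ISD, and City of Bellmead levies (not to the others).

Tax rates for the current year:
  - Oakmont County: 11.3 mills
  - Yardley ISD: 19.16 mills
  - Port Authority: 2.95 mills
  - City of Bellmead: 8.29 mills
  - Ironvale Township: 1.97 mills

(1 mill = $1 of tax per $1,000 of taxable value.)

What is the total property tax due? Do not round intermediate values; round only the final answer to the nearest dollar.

$85,664

Assessed value = $2,062,770 × 0.96 = $1,980,259.2
Oakmont County: ($1,980,259.2 − $21,000) × 0.0113 = $1,959,259.2 × 0.0113 = $22,139.62896
Yardley ISD: ($1,980,259.2 − $21,000) × 0.01916 = $1,959,259.2 × 0.01916 = $37,539.406272
Port Authority: $1,980,259.2 × 0.00295 = $5,841.76464
City of Bellmead: ($1,980,259.2 − $21,000) × 0.00829 = $1,959,259.2 × 0.00829 = $16,242.258768
Ironvale Township: $1,980,259.2 × 0.00197 = $3,901.110624
Total = $85,664.169264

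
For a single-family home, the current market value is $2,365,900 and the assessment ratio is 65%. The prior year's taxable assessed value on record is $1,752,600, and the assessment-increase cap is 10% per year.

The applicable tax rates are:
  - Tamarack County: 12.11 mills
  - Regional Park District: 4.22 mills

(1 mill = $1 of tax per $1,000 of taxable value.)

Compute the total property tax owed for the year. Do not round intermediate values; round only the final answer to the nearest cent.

$25,112.85

Uncapped assessed value = $2,365,900 × 0.65 = $1,537,835
Cap limit = $1,752,600 × 1.1 = $1,927,860
Taxable assessed value = min($1,537,835, $1,927,860) = $1,537,835 (cap does not bind)
Tamarack County: $1,537,835 × 0.01211 = $18,623.18185
Regional Park District: $1,537,835 × 0.00422 = $6,489.6637
Total = $25,112.84555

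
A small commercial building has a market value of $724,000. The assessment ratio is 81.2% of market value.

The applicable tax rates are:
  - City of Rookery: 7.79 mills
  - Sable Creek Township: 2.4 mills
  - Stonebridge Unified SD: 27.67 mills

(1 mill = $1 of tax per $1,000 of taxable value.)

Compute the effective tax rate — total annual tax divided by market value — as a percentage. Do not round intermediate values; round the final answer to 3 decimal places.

Assessed value = $724,000 × 0.812 = $587,888
City of Rookery: $587,888 × 0.00779 = $4,579.64752
Sable Creek Township: $587,888 × 0.0024 = $1,410.9312
Stonebridge Unified SD: $587,888 × 0.02767 = $16,266.86096
Total tax = $22,257.43968
Effective rate = $22,257.43968 ÷ $724,000 = 3.074% of market value

3.074%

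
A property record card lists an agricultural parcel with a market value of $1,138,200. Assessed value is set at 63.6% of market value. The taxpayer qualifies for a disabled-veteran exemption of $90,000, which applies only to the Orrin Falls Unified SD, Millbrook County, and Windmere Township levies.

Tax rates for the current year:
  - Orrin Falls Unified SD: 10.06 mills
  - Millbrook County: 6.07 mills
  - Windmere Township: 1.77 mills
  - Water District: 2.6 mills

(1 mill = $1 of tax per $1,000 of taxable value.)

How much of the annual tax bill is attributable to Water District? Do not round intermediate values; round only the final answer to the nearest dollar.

$1,882

Assessed value = $1,138,200 × 0.636 = $723,895.2
Water District taxable value = $723,895.2 (exemption does not apply)
Water District levy = $723,895.2 × 0.0026 = $1,882.12752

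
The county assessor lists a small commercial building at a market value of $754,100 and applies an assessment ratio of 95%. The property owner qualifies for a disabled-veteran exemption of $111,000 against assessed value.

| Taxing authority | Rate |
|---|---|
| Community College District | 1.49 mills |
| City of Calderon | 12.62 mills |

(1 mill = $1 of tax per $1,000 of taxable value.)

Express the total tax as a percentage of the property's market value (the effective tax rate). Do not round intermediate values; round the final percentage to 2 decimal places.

1.13%

Assessed value = $754,100 × 0.95 = $716,395
Taxable value = $716,395 − $111,000 = $605,395
Community College District: $605,395 × 0.00149 = $902.03855
City of Calderon: $605,395 × 0.01262 = $7,640.0849
Total tax = $8,542.12345
Effective rate = $8,542.12345 ÷ $754,100 = 1.13% of market value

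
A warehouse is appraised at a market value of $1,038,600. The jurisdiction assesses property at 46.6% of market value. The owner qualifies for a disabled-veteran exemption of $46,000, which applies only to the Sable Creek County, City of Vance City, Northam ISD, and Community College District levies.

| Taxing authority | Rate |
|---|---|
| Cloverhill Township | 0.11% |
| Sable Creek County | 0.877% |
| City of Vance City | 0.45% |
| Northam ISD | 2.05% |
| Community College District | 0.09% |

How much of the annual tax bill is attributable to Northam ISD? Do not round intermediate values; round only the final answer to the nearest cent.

$8,978.75

Assessed value = $1,038,600 × 0.466 = $483,987.6
Northam ISD taxable value = $483,987.6 − $46,000 = $437,987.6
Northam ISD levy = $437,987.6 × 0.0205 = $8,978.7458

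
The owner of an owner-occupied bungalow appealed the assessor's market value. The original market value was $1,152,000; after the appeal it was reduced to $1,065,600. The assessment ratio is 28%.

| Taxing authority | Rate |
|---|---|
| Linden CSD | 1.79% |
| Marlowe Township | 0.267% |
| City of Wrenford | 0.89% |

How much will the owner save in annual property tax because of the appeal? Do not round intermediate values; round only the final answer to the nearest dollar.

$713

Old assessed value = $1,152,000 × 0.28 = $322,560
New assessed value = $1,065,600 × 0.28 = $298,368
Combined rate = 0.0179 + 0.00267 + 0.0089 = 0.02947
Old tax = $322,560 × 0.02947 = $9,505.8432
New tax = $298,368 × 0.02947 = $8,792.90496
Reduction = $9,505.8432 − $8,792.90496 = $712.93824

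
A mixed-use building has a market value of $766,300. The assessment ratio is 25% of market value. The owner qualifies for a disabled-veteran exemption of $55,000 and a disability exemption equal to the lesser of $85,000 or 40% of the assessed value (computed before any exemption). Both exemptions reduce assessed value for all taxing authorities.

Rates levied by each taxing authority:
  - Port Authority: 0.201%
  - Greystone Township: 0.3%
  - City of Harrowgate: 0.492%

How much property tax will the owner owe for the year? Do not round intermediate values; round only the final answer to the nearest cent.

Assessed value = $766,300 × 0.25 = $191,575
Disability exemption = min($85,000, 40% × $191,575) = min($85,000, $76,630) = $76,630 (percentage binds)
Taxable value = $191,575 − $55,000 − $76,630 = $59,945
Port Authority: $59,945 × 0.00201 = $120.48945
Greystone Township: $59,945 × 0.003 = $179.835
City of Harrowgate: $59,945 × 0.00492 = $294.9294
Total = $595.25385

$595.25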